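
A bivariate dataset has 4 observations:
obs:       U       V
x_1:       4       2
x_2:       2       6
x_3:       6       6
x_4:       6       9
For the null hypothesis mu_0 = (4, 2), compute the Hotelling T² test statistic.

Step 1 — sample mean vector:
  mean(U) = (4 + 2 + 6 + 6) / 4 = 18/4 = 4.5
  mean(V) = (2 + 6 + 6 + 9) / 4 = 23/4 = 5.75
  x̄ = (4.5, 5.75),  deviation x̄ - mu_0 = (4.5, 5.75) - (4, 2) = (0.5, 3.75).

Step 2 — sample covariance matrix, S[i,j] = (1/(n-1)) · Σ_k (x_{k,i} - mean_i) · (x_{k,j} - mean_j), divisor n-1 = 3:
  S[U,U] = ((-0.5)·(-0.5) + (-2.5)·(-2.5) + (1.5)·(1.5) + (1.5)·(1.5)) / 3 = 11/3 = 3.6667
  S[U,V] = ((-0.5)·(-3.75) + (-2.5)·(0.25) + (1.5)·(0.25) + (1.5)·(3.25)) / 3 = 6.5/3 = 2.1667
  S[V,V] = ((-3.75)·(-3.75) + (0.25)·(0.25) + (0.25)·(0.25) + (3.25)·(3.25)) / 3 = 24.75/3 = 8.25
  S = [[3.6667, 2.1667],
 [2.1667, 8.25]].

Step 3 — invert S. det(S) = 3.6667·8.25 - (2.1667)² = 25.5556.
  S^{-1} = (1/det) · [[d, -b], [-b, a]] = [[0.3228, -0.0848],
 [-0.0848, 0.1435]].

Step 4 — quadratic form (x̄ - mu_0)^T · S^{-1} · (x̄ - mu_0):
  S^{-1} · (x̄ - mu_0) = (-0.1565, 0.4957),
  (x̄ - mu_0)^T · [...] = (0.5)·(-0.1565) + (3.75)·(0.4957) = 1.7804.

Step 5 — scale by n: T² = 4 · 1.7804 = 7.1217.

T² ≈ 7.1217


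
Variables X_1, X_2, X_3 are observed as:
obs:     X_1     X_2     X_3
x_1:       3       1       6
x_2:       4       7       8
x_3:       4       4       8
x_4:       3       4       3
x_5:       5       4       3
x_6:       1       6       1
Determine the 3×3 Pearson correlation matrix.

Step 1 — column means:
  mean(X_1) = (3 + 4 + 4 + 3 + 5 + 1) / 6 = 20/6 = 3.3333
  mean(X_2) = (1 + 7 + 4 + 4 + 4 + 6) / 6 = 26/6 = 4.3333
  mean(X_3) = (6 + 8 + 8 + 3 + 3 + 1) / 6 = 29/6 = 4.8333

Step 2 — sample variances and covariances s[i,j] = (1/(n-1)) · Σ_k (x_{k,i} - mean_i) · (x_{k,j} - mean_j), with n-1 = 5:
  s[X_1,X_1] = ((-0.3333)·(-0.3333) + (0.6667)·(0.6667) + (0.6667)·(0.6667) + (-0.3333)·(-0.3333) + (1.6667)·(1.6667) + (-2.3333)·(-2.3333)) / 5 = 9.3333/5 = 1.8667
  s[X_1,X_2] = ((-0.3333)·(-3.3333) + (0.6667)·(2.6667) + (0.6667)·(-0.3333) + (-0.3333)·(-0.3333) + (1.6667)·(-0.3333) + (-2.3333)·(1.6667)) / 5 = -1.6667/5 = -0.3333
  s[X_1,X_3] = ((-0.3333)·(1.1667) + (0.6667)·(3.1667) + (0.6667)·(3.1667) + (-0.3333)·(-1.8333) + (1.6667)·(-1.8333) + (-2.3333)·(-3.8333)) / 5 = 10.3333/5 = 2.0667
  s[X_2,X_2] = ((-3.3333)·(-3.3333) + (2.6667)·(2.6667) + (-0.3333)·(-0.3333) + (-0.3333)·(-0.3333) + (-0.3333)·(-0.3333) + (1.6667)·(1.6667)) / 5 = 21.3333/5 = 4.2667
  s[X_2,X_3] = ((-3.3333)·(1.1667) + (2.6667)·(3.1667) + (-0.3333)·(3.1667) + (-0.3333)·(-1.8333) + (-0.3333)·(-1.8333) + (1.6667)·(-3.8333)) / 5 = -1.6667/5 = -0.3333
  s[X_3,X_3] = ((1.1667)·(1.1667) + (3.1667)·(3.1667) + (3.1667)·(3.1667) + (-1.8333)·(-1.8333) + (-1.8333)·(-1.8333) + (-3.8333)·(-3.8333)) / 5 = 42.8333/5 = 8.5667
  Sample standard deviations s_i = √(s[i,i]):
  s(X_1) = √(1.8667) = 1.3663
  s(X_2) = √(4.2667) = 2.0656
  s(X_3) = √(8.5667) = 2.9269

Step 3 — r_{ij} = s_{ij} / (s_i · s_j):
  r[X_1,X_1] = 1 (diagonal).
  r[X_1,X_2] = -0.3333 / (1.3663 · 2.0656) = -0.3333 / 2.8221 = -0.1181
  r[X_1,X_3] = 2.0667 / (1.3663 · 2.9269) = 2.0667 / 3.9989 = 0.5168
  r[X_2,X_2] = 1 (diagonal).
  r[X_2,X_3] = -0.3333 / (2.0656 · 2.9269) = -0.3333 / 6.0458 = -0.0551
  r[X_3,X_3] = 1 (diagonal).

R is symmetric with unit diagonal. Assembling:

R = [[1, -0.1181, 0.5168],
 [-0.1181, 1, -0.0551],
 [0.5168, -0.0551, 1]]


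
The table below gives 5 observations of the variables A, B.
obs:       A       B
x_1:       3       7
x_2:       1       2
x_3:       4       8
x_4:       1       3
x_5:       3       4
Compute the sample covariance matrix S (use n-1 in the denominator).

Step 1 — column means:
  mean(A) = (3 + 1 + 4 + 1 + 3) / 5 = 12/5 = 2.4
  mean(B) = (7 + 2 + 8 + 3 + 4) / 5 = 24/5 = 4.8

Step 2 — sample covariance S[i,j] = (1/(n-1)) · Σ_k (x_{k,i} - mean_i) · (x_{k,j} - mean_j), with n-1 = 4.
  S[A,A] = ((0.6)·(0.6) + (-1.4)·(-1.4) + (1.6)·(1.6) + (-1.4)·(-1.4) + (0.6)·(0.6)) / 4 = 7.2/4 = 1.8
  S[A,B] = ((0.6)·(2.2) + (-1.4)·(-2.8) + (1.6)·(3.2) + (-1.4)·(-1.8) + (0.6)·(-0.8)) / 4 = 12.4/4 = 3.1
  S[B,B] = ((2.2)·(2.2) + (-2.8)·(-2.8) + (3.2)·(3.2) + (-1.8)·(-1.8) + (-0.8)·(-0.8)) / 4 = 26.8/4 = 6.7

S is symmetric (S[j,i] = S[i,j]). Assembling:

S = [[1.8, 3.1],
 [3.1, 6.7]]


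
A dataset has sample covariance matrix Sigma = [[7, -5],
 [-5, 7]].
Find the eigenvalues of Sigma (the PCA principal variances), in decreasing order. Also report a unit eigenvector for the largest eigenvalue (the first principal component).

Step 1 — characteristic polynomial of 2×2 Sigma:
  det(Sigma - λI) = λ² - trace · λ + det = 0.
  trace = 7 + 7 = 14, det = 7·7 - (-5)² = 24.
Step 2 — discriminant:
  Δ = trace² - 4·det = 196 - 96 = 100.
Step 3 — eigenvalues:
  λ = (trace ± √Δ)/2 = (14 ± 10)/2,
  λ_1 = 12,  λ_2 = 2.

Step 4 — unit eigenvector for λ_1: solve (Sigma - λ_1 I)v = 0. First row:
  (7 - 12)·v_x + (-5)·v_y = 0, i.e. (-5)·v_x + (-5)·v_y = 0,
  so v ∝ (b, λ_1 - a) = (-5, 5); multiply by -1 so the first entry is positive: u = (5, -5).
  ||u|| = √((5)² + (-5)²) = √(50) ≈ 7.0711,
  v_1 = u/||u|| ≈ (0.7071, -0.7071) (||v_1|| = 1).

λ_1 = 12,  λ_2 = 2;  v_1 ≈ (0.7071, -0.7071)


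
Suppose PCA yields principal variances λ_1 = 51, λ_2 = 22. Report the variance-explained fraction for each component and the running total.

Step 1 — total variance = trace(Sigma) = Σ λ_i = 51 + 22 = 73.

Step 2 — fraction explained by component i = λ_i / Σ λ:
  PC1: 51/73 = 0.6986
  PC2: 22/73 = 0.3014

Step 3 — cumulative fraction after k components = (λ_1 + ... + λ_k) / Σ λ:
  k = 1: 51/73 = 0.6986
  k = 2: (51 + 22)/73 = 73/73 = 1

Summary (fraction, with percent):

explained: PC1 0.6986 (69.86%), PC2 0.3014 (30.14%);  cumulative: 0.6986, 1


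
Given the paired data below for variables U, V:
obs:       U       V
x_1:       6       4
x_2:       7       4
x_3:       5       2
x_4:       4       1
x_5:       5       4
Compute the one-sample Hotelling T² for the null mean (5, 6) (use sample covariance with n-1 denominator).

Step 1 — sample mean vector:
  mean(U) = (6 + 7 + 5 + 4 + 5) / 5 = 27/5 = 5.4
  mean(V) = (4 + 4 + 2 + 1 + 4) / 5 = 15/5 = 3
  x̄ = (5.4, 3),  deviation x̄ - mu_0 = (5.4, 3) - (5, 6) = (0.4, -3).

Step 2 — sample covariance matrix, S[i,j] = (1/(n-1)) · Σ_k (x_{k,i} - mean_i) · (x_{k,j} - mean_j), divisor n-1 = 4:
  S[U,U] = ((0.6)·(0.6) + (1.6)·(1.6) + (-0.4)·(-0.4) + (-1.4)·(-1.4) + (-0.4)·(-0.4)) / 4 = 5.2/4 = 1.3
  S[U,V] = ((0.6)·(1) + (1.6)·(1) + (-0.4)·(-1) + (-1.4)·(-2) + (-0.4)·(1)) / 4 = 5/4 = 1.25
  S[V,V] = ((1)·(1) + (1)·(1) + (-1)·(-1) + (-2)·(-2) + (1)·(1)) / 4 = 8/4 = 2
  S = [[1.3, 1.25],
 [1.25, 2]].

Step 3 — invert S. det(S) = 1.3·2 - (1.25)² = 1.0375.
  S^{-1} = (1/det) · [[d, -b], [-b, a]] = [[1.9277, -1.2048],
 [-1.2048, 1.253]].

Step 4 — quadratic form (x̄ - mu_0)^T · S^{-1} · (x̄ - mu_0):
  S^{-1} · (x̄ - mu_0) = (4.3855, -4.241),
  (x̄ - mu_0)^T · [...] = (0.4)·(4.3855) + (-3)·(-4.241) = 14.4771.

Step 5 — scale by n: T² = 5 · 14.4771 = 72.3855.

T² ≈ 72.3855


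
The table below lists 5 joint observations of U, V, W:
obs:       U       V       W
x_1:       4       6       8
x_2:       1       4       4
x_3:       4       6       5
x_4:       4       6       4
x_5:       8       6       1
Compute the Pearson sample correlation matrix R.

Step 1 — column means:
  mean(U) = (4 + 1 + 4 + 4 + 8) / 5 = 21/5 = 4.2
  mean(V) = (6 + 4 + 6 + 6 + 6) / 5 = 28/5 = 5.6
  mean(W) = (8 + 4 + 5 + 4 + 1) / 5 = 22/5 = 4.4

Step 2 — sample variances and covariances s[i,j] = (1/(n-1)) · Σ_k (x_{k,i} - mean_i) · (x_{k,j} - mean_j), with n-1 = 4:
  s[U,U] = ((-0.2)·(-0.2) + (-3.2)·(-3.2) + (-0.2)·(-0.2) + (-0.2)·(-0.2) + (3.8)·(3.8)) / 4 = 24.8/4 = 6.2
  s[U,V] = ((-0.2)·(0.4) + (-3.2)·(-1.6) + (-0.2)·(0.4) + (-0.2)·(0.4) + (3.8)·(0.4)) / 4 = 6.4/4 = 1.6
  s[U,W] = ((-0.2)·(3.6) + (-3.2)·(-0.4) + (-0.2)·(0.6) + (-0.2)·(-0.4) + (3.8)·(-3.4)) / 4 = -12.4/4 = -3.1
  s[V,V] = ((0.4)·(0.4) + (-1.6)·(-1.6) + (0.4)·(0.4) + (0.4)·(0.4) + (0.4)·(0.4)) / 4 = 3.2/4 = 0.8
  s[V,W] = ((0.4)·(3.6) + (-1.6)·(-0.4) + (0.4)·(0.6) + (0.4)·(-0.4) + (0.4)·(-3.4)) / 4 = 0.8/4 = 0.2
  s[W,W] = ((3.6)·(3.6) + (-0.4)·(-0.4) + (0.6)·(0.6) + (-0.4)·(-0.4) + (-3.4)·(-3.4)) / 4 = 25.2/4 = 6.3
  Sample standard deviations s_i = √(s[i,i]):
  s(U) = √(6.2) = 2.49
  s(V) = √(0.8) = 0.8944
  s(W) = √(6.3) = 2.51

Step 3 — r_{ij} = s_{ij} / (s_i · s_j):
  r[U,U] = 1 (diagonal).
  r[U,V] = 1.6 / (2.49 · 0.8944) = 1.6 / 2.2271 = 0.7184
  r[U,W] = -3.1 / (2.49 · 2.51) = -3.1 / 6.2498 = -0.496
  r[V,V] = 1 (diagonal).
  r[V,W] = 0.2 / (0.8944 · 2.51) = 0.2 / 2.245 = 0.0891
  r[W,W] = 1 (diagonal).

R is symmetric with unit diagonal. Assembling:

R = [[1, 0.7184, -0.496],
 [0.7184, 1, 0.0891],
 [-0.496, 0.0891, 1]]


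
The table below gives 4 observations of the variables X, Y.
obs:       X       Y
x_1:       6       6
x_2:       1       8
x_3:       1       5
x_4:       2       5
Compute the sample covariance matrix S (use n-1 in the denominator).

Step 1 — column means:
  mean(X) = (6 + 1 + 1 + 2) / 4 = 10/4 = 2.5
  mean(Y) = (6 + 8 + 5 + 5) / 4 = 24/4 = 6

Step 2 — sample covariance S[i,j] = (1/(n-1)) · Σ_k (x_{k,i} - mean_i) · (x_{k,j} - mean_j), with n-1 = 3.
  S[X,X] = ((3.5)·(3.5) + (-1.5)·(-1.5) + (-1.5)·(-1.5) + (-0.5)·(-0.5)) / 3 = 17/3 = 5.6667
  S[X,Y] = ((3.5)·(0) + (-1.5)·(2) + (-1.5)·(-1) + (-0.5)·(-1)) / 3 = -1/3 = -0.3333
  S[Y,Y] = ((0)·(0) + (2)·(2) + (-1)·(-1) + (-1)·(-1)) / 3 = 6/3 = 2

S is symmetric (S[j,i] = S[i,j]). Assembling:

S = [[5.6667, -0.3333],
 [-0.3333, 2]]


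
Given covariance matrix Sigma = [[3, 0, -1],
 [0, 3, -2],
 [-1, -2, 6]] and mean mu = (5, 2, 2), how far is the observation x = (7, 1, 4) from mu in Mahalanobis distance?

Step 1 — centre the observation: (x - mu) = (2, -1, 2).

Step 2 — invert Sigma (cofactor / det for 3×3, or solve directly):
  Sigma^{-1} = [[0.359, 0.0513, 0.0769],
 [0.0513, 0.4359, 0.1538],
 [0.0769, 0.1538, 0.2308]].

Step 3 — form the quadratic (x - mu)^T · Sigma^{-1} · (x - mu):
  Sigma^{-1} · (x - mu) = (0.8205, -0.0256, 0.4615).
  (x - mu)^T · [Sigma^{-1} · (x - mu)] = (2)·(0.8205) + (-1)·(-0.0256) + (2)·(0.4615) = 2.5897.

Step 4 — take square root: d = √(2.5897) ≈ 1.6093.

d(x, mu) = √(2.5897) ≈ 1.6093


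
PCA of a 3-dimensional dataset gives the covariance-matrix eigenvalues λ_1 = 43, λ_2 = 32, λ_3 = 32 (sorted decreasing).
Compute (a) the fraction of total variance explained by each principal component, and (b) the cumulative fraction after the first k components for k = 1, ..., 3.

Step 1 — total variance = trace(Sigma) = Σ λ_i = 43 + 32 + 32 = 107.

Step 2 — fraction explained by component i = λ_i / Σ λ:
  PC1: 43/107 = 0.4019
  PC2: 32/107 = 0.2991
  PC3: 32/107 = 0.2991

Step 3 — cumulative fraction after k components = (λ_1 + ... + λ_k) / Σ λ:
  k = 1: 43/107 = 0.4019
  k = 2: (43 + 32)/107 = 75/107 = 0.7009
  k = 3: (43 + 32 + 32)/107 = 107/107 = 1

Summary (fraction, with percent):

explained: PC1 0.4019 (40.19%), PC2 0.2991 (29.91%), PC3 0.2991 (29.91%);  cumulative: 0.4019, 0.7009, 1


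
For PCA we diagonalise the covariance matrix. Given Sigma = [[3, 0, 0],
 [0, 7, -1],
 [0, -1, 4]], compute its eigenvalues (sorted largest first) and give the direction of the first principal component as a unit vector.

Step 1 — characteristic polynomial p(λ) = det(λI - Sigma) = λ³ - tr·λ² + c_1·λ - det, where tr = trace, c_1 = sum of the principal 2×2 minors, det = det(Sigma):
  tr = 3 + 7 + 4 = 14,
  c_1 = (3·7 - (0)²) + (3·4 - (0)²) + (7·4 - (-1)²) = 21 + 12 + 27 = 60,
  det = 3·(7·4 - (-1)²) - (0)·((0)·4 - (-1)·(0)) + (0)·((0)·(-1) - 7·(0)) = 3·(27) - (0)·(0) + (0)·(0) = 81.
  So p(λ) = λ³ - 14λ² + 60λ - 81.
Step 2 — look for an integer root (rational root theorem: any rational root is an integer divisor of 81). Testing λ = 3:
  p(3) = 27 - 126 + 180 - 81 = 0  ✓
  Dividing out (λ - 3): p(λ) = (λ - 3)(λ² - 11λ + 27).
Step 3 — remaining eigenvalues from the quadratic λ² - 11λ + 27 = 0:
  Δ = 11² - 4·27 = 121 - 108 = 13,  λ = (11 ± √13)/2 = (11 ± 3.6056)/2 ≈ 7.3028 or 3.6972.
  Sorted: λ_1 = 7.3028,  λ_2 = 3.6972,  λ_3 = 3  (check: sum = 14 = tr ✓).

Step 4 — unit eigenvector for λ_1 ≈ 7.3028: v spans the null space of (Sigma - λ_1 I), whose rows are
  r_1 = (-4.3028, 0, 0),  r_2 = (0, -0.3028, -1),  r_3 = (0, -1, -3.3028).
  v is orthogonal to every row, so take v ∝ r_1 × r_2 = ((0)·(-1) - (0)·(-0.3028), (0)·(0) - (-4.3028)·(-1), (-4.3028)·(-0.3028) - (0)·(0)) ≈ (0, -4.3028, 1.3028).
  Rescale (multiply by -1 so the first nonzero entry is positive): u = (0, 4.3028, -1.3028).
  ||u|| = √((0)² + (4.3028)² + (-1.3028)²) = √(20.2111) ≈ 4.4957,  v_1 = u/||u|| ≈ (0, 0.9571, -0.2898) (||v_1|| = 1).

λ_1 = 7.3028,  λ_2 = 3.6972,  λ_3 = 3;  v_1 ≈ (0, 0.9571, -0.2898)


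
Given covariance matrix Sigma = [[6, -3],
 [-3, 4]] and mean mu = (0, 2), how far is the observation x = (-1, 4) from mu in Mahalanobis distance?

Step 1 — centre the observation: (x - mu) = (-1, 2).

Step 2 — invert Sigma. det(Sigma) = 6·4 - (-3)² = 15.
  Sigma^{-1} = (1/det) · [[d, -b], [-b, a]] = [[0.2667, 0.2],
 [0.2, 0.4]].

Step 3 — form the quadratic (x - mu)^T · Sigma^{-1} · (x - mu):
  Sigma^{-1} · (x - mu) = (0.1333, 0.6).
  (x - mu)^T · [Sigma^{-1} · (x - mu)] = (-1)·(0.1333) + (2)·(0.6) = 1.0667.

Step 4 — take square root: d = √(1.0667) ≈ 1.0328.

d(x, mu) = √(1.0667) ≈ 1.0328


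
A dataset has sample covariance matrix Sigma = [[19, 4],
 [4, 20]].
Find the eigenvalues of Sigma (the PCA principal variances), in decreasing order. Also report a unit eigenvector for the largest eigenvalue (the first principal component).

Step 1 — characteristic polynomial of 2×2 Sigma:
  det(Sigma - λI) = λ² - trace · λ + det = 0.
  trace = 19 + 20 = 39, det = 19·20 - (4)² = 364.
Step 2 — discriminant:
  Δ = trace² - 4·det = 1521 - 1456 = 65.
Step 3 — eigenvalues:
  λ = (trace ± √Δ)/2 = (39 ± 8.0623)/2,
  λ_1 = 23.5311,  λ_2 = 15.4689.

Step 4 — unit eigenvector for λ_1: solve (Sigma - λ_1 I)v = 0. First row:
  (19 - 23.5311)·v_x + (4)·v_y = 0, i.e. (-4.5311)·v_x + (4)·v_y = 0,
  so v ∝ (b, λ_1 - a) = (4, 4.5311) = u.
  ||u|| = √((4)² + (4.5311)²) = √(36.5311) ≈ 6.0441,
  v_1 = u/||u|| ≈ (0.6618, 0.7497) (||v_1|| = 1).

λ_1 = 23.5311,  λ_2 = 15.4689;  v_1 ≈ (0.6618, 0.7497)


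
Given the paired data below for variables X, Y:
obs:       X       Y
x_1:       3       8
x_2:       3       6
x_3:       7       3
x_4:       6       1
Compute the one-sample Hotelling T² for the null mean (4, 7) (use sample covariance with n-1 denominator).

Step 1 — sample mean vector:
  mean(X) = (3 + 3 + 7 + 6) / 4 = 19/4 = 4.75
  mean(Y) = (8 + 6 + 3 + 1) / 4 = 18/4 = 4.5
  x̄ = (4.75, 4.5),  deviation x̄ - mu_0 = (4.75, 4.5) - (4, 7) = (0.75, -2.5).

Step 2 — sample covariance matrix, S[i,j] = (1/(n-1)) · Σ_k (x_{k,i} - mean_i) · (x_{k,j} - mean_j), divisor n-1 = 3:
  S[X,X] = ((-1.75)·(-1.75) + (-1.75)·(-1.75) + (2.25)·(2.25) + (1.25)·(1.25)) / 3 = 12.75/3 = 4.25
  S[X,Y] = ((-1.75)·(3.5) + (-1.75)·(1.5) + (2.25)·(-1.5) + (1.25)·(-3.5)) / 3 = -16.5/3 = -5.5
  S[Y,Y] = ((3.5)·(3.5) + (1.5)·(1.5) + (-1.5)·(-1.5) + (-3.5)·(-3.5)) / 3 = 29/3 = 9.6667
  S = [[4.25, -5.5],
 [-5.5, 9.6667]].

Step 3 — invert S. det(S) = 4.25·9.6667 - (-5.5)² = 10.8333.
  S^{-1} = (1/det) · [[d, -b], [-b, a]] = [[0.8923, 0.5077],
 [0.5077, 0.3923]].

Step 4 — quadratic form (x̄ - mu_0)^T · S^{-1} · (x̄ - mu_0):
  S^{-1} · (x̄ - mu_0) = (-0.6, -0.6),
  (x̄ - mu_0)^T · [...] = (0.75)·(-0.6) + (-2.5)·(-0.6) = 1.05.

Step 5 — scale by n: T² = 4 · 1.05 = 4.2.

T² ≈ 4.2


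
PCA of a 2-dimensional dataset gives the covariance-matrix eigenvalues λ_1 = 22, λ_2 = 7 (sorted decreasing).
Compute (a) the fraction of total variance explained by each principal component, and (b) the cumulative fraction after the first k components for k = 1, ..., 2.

Step 1 — total variance = trace(Sigma) = Σ λ_i = 22 + 7 = 29.

Step 2 — fraction explained by component i = λ_i / Σ λ:
  PC1: 22/29 = 0.7586
  PC2: 7/29 = 0.2414

Step 3 — cumulative fraction after k components = (λ_1 + ... + λ_k) / Σ λ:
  k = 1: 22/29 = 0.7586
  k = 2: (22 + 7)/29 = 29/29 = 1

Summary (fraction, with percent):

explained: PC1 0.7586 (75.86%), PC2 0.2414 (24.14%);  cumulative: 0.7586, 1


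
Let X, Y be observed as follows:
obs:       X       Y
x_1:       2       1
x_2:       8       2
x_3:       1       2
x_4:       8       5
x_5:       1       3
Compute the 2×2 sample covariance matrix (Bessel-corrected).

Step 1 — column means:
  mean(X) = (2 + 8 + 1 + 8 + 1) / 5 = 20/5 = 4
  mean(Y) = (1 + 2 + 2 + 5 + 3) / 5 = 13/5 = 2.6

Step 2 — sample covariance S[i,j] = (1/(n-1)) · Σ_k (x_{k,i} - mean_i) · (x_{k,j} - mean_j), with n-1 = 4.
  S[X,X] = ((-2)·(-2) + (4)·(4) + (-3)·(-3) + (4)·(4) + (-3)·(-3)) / 4 = 54/4 = 13.5
  S[X,Y] = ((-2)·(-1.6) + (4)·(-0.6) + (-3)·(-0.6) + (4)·(2.4) + (-3)·(0.4)) / 4 = 11/4 = 2.75
  S[Y,Y] = ((-1.6)·(-1.6) + (-0.6)·(-0.6) + (-0.6)·(-0.6) + (2.4)·(2.4) + (0.4)·(0.4)) / 4 = 9.2/4 = 2.3

S is symmetric (S[j,i] = S[i,j]). Assembling:

S = [[13.5, 2.75],
 [2.75, 2.3]]


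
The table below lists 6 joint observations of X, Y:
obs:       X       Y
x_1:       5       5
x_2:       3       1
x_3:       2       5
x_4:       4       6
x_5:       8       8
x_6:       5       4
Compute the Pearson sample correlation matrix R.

Step 1 — column means:
  mean(X) = (5 + 3 + 2 + 4 + 8 + 5) / 6 = 27/6 = 4.5
  mean(Y) = (5 + 1 + 5 + 6 + 8 + 4) / 6 = 29/6 = 4.8333

Step 2 — sample variances and covariances s[i,j] = (1/(n-1)) · Σ_k (x_{k,i} - mean_i) · (x_{k,j} - mean_j), with n-1 = 5:
  s[X,X] = ((0.5)·(0.5) + (-1.5)·(-1.5) + (-2.5)·(-2.5) + (-0.5)·(-0.5) + (3.5)·(3.5) + (0.5)·(0.5)) / 5 = 21.5/5 = 4.3
  s[X,Y] = ((0.5)·(0.1667) + (-1.5)·(-3.8333) + (-2.5)·(0.1667) + (-0.5)·(1.1667) + (3.5)·(3.1667) + (0.5)·(-0.8333)) / 5 = 15.5/5 = 3.1
  s[Y,Y] = ((0.1667)·(0.1667) + (-3.8333)·(-3.8333) + (0.1667)·(0.1667) + (1.1667)·(1.1667) + (3.1667)·(3.1667) + (-0.8333)·(-0.8333)) / 5 = 26.8333/5 = 5.3667
  Sample standard deviations s_i = √(s[i,i]):
  s(X) = √(4.3) = 2.0736
  s(Y) = √(5.3667) = 2.3166

Step 3 — r_{ij} = s_{ij} / (s_i · s_j):
  r[X,X] = 1 (diagonal).
  r[X,Y] = 3.1 / (2.0736 · 2.3166) = 3.1 / 4.8038 = 0.6453
  r[Y,Y] = 1 (diagonal).

R is symmetric with unit diagonal. Assembling:

R = [[1, 0.6453],
 [0.6453, 1]]


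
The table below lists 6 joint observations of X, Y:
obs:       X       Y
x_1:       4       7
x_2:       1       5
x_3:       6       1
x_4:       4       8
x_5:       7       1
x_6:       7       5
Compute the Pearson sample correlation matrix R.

Step 1 — column means:
  mean(X) = (4 + 1 + 6 + 4 + 7 + 7) / 6 = 29/6 = 4.8333
  mean(Y) = (7 + 5 + 1 + 8 + 1 + 5) / 6 = 27/6 = 4.5

Step 2 — sample variances and covariances s[i,j] = (1/(n-1)) · Σ_k (x_{k,i} - mean_i) · (x_{k,j} - mean_j), with n-1 = 5:
  s[X,X] = ((-0.8333)·(-0.8333) + (-3.8333)·(-3.8333) + (1.1667)·(1.1667) + (-0.8333)·(-0.8333) + (2.1667)·(2.1667) + (2.1667)·(2.1667)) / 5 = 26.8333/5 = 5.3667
  s[X,Y] = ((-0.8333)·(2.5) + (-3.8333)·(0.5) + (1.1667)·(-3.5) + (-0.8333)·(3.5) + (2.1667)·(-3.5) + (2.1667)·(0.5)) / 5 = -17.5/5 = -3.5
  s[Y,Y] = ((2.5)·(2.5) + (0.5)·(0.5) + (-3.5)·(-3.5) + (3.5)·(3.5) + (-3.5)·(-3.5) + (0.5)·(0.5)) / 5 = 43.5/5 = 8.7
  Sample standard deviations s_i = √(s[i,i]):
  s(X) = √(5.3667) = 2.3166
  s(Y) = √(8.7) = 2.9496

Step 3 — r_{ij} = s_{ij} / (s_i · s_j):
  r[X,X] = 1 (diagonal).
  r[X,Y] = -3.5 / (2.3166 · 2.9496) = -3.5 / 6.833 = -0.5122
  r[Y,Y] = 1 (diagonal).

R is symmetric with unit diagonal. Assembling:

R = [[1, -0.5122],
 [-0.5122, 1]]


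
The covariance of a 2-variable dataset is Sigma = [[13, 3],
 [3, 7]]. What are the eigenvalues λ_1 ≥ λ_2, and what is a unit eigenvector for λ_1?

Step 1 — characteristic polynomial of 2×2 Sigma:
  det(Sigma - λI) = λ² - trace · λ + det = 0.
  trace = 13 + 7 = 20, det = 13·7 - (3)² = 82.
Step 2 — discriminant:
  Δ = trace² - 4·det = 400 - 328 = 72.
Step 3 — eigenvalues:
  λ = (trace ± √Δ)/2 = (20 ± 8.4853)/2,
  λ_1 = 14.2426,  λ_2 = 5.7574.

Step 4 — unit eigenvector for λ_1: solve (Sigma - λ_1 I)v = 0. First row:
  (13 - 14.2426)·v_x + (3)·v_y = 0, i.e. (-1.2426)·v_x + (3)·v_y = 0,
  so v ∝ (b, λ_1 - a) = (3, 1.2426) = u.
  ||u|| = √((3)² + (1.2426)²) = √(10.5442) ≈ 3.2472,
  v_1 = u/||u|| ≈ (0.9239, 0.3827) (||v_1|| = 1).

λ_1 = 14.2426,  λ_2 = 5.7574;  v_1 ≈ (0.9239, 0.3827)


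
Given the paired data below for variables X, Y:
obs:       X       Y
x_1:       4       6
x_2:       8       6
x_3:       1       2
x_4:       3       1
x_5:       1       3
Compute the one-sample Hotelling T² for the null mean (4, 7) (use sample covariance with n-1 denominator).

Step 1 — sample mean vector:
  mean(X) = (4 + 8 + 1 + 3 + 1) / 5 = 17/5 = 3.4
  mean(Y) = (6 + 6 + 2 + 1 + 3) / 5 = 18/5 = 3.6
  x̄ = (3.4, 3.6),  deviation x̄ - mu_0 = (3.4, 3.6) - (4, 7) = (-0.6, -3.4).

Step 2 — sample covariance matrix, S[i,j] = (1/(n-1)) · Σ_k (x_{k,i} - mean_i) · (x_{k,j} - mean_j), divisor n-1 = 4:
  S[X,X] = ((0.6)·(0.6) + (4.6)·(4.6) + (-2.4)·(-2.4) + (-0.4)·(-0.4) + (-2.4)·(-2.4)) / 4 = 33.2/4 = 8.3
  S[X,Y] = ((0.6)·(2.4) + (4.6)·(2.4) + (-2.4)·(-1.6) + (-0.4)·(-2.6) + (-2.4)·(-0.6)) / 4 = 18.8/4 = 4.7
  S[Y,Y] = ((2.4)·(2.4) + (2.4)·(2.4) + (-1.6)·(-1.6) + (-2.6)·(-2.6) + (-0.6)·(-0.6)) / 4 = 21.2/4 = 5.3
  S = [[8.3, 4.7],
 [4.7, 5.3]].

Step 3 — invert S. det(S) = 8.3·5.3 - (4.7)² = 21.9.
  S^{-1} = (1/det) · [[d, -b], [-b, a]] = [[0.242, -0.2146],
 [-0.2146, 0.379]].

Step 4 — quadratic form (x̄ - mu_0)^T · S^{-1} · (x̄ - mu_0):
  S^{-1} · (x̄ - mu_0) = (0.5845, -1.1598),
  (x̄ - mu_0)^T · [...] = (-0.6)·(0.5845) + (-3.4)·(-1.1598) = 3.5927.

Step 5 — scale by n: T² = 5 · 3.5927 = 17.9635.

T² ≈ 17.9635


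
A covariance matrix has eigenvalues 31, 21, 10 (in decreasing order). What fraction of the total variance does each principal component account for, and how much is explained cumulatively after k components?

Step 1 — total variance = trace(Sigma) = Σ λ_i = 31 + 21 + 10 = 62.

Step 2 — fraction explained by component i = λ_i / Σ λ:
  PC1: 31/62 = 0.5
  PC2: 21/62 = 0.3387
  PC3: 10/62 = 0.1613

Step 3 — cumulative fraction after k components = (λ_1 + ... + λ_k) / Σ λ:
  k = 1: 31/62 = 0.5
  k = 2: (31 + 21)/62 = 52/62 = 0.8387
  k = 3: (31 + 21 + 10)/62 = 62/62 = 1

Summary (fraction, with percent):

explained: PC1 0.5 (50%), PC2 0.3387 (33.87%), PC3 0.1613 (16.13%);  cumulative: 0.5, 0.8387, 1


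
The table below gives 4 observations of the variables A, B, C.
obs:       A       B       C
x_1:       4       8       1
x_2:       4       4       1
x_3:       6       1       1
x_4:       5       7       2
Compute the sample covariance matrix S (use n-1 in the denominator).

Step 1 — column means:
  mean(A) = (4 + 4 + 6 + 5) / 4 = 19/4 = 4.75
  mean(B) = (8 + 4 + 1 + 7) / 4 = 20/4 = 5
  mean(C) = (1 + 1 + 1 + 2) / 4 = 5/4 = 1.25

Step 2 — sample covariance S[i,j] = (1/(n-1)) · Σ_k (x_{k,i} - mean_i) · (x_{k,j} - mean_j), with n-1 = 3.
  S[A,A] = ((-0.75)·(-0.75) + (-0.75)·(-0.75) + (1.25)·(1.25) + (0.25)·(0.25)) / 3 = 2.75/3 = 0.9167
  S[A,B] = ((-0.75)·(3) + (-0.75)·(-1) + (1.25)·(-4) + (0.25)·(2)) / 3 = -6/3 = -2
  S[A,C] = ((-0.75)·(-0.25) + (-0.75)·(-0.25) + (1.25)·(-0.25) + (0.25)·(0.75)) / 3 = 0.25/3 = 0.0833
  S[B,B] = ((3)·(3) + (-1)·(-1) + (-4)·(-4) + (2)·(2)) / 3 = 30/3 = 10
  S[B,C] = ((3)·(-0.25) + (-1)·(-0.25) + (-4)·(-0.25) + (2)·(0.75)) / 3 = 2/3 = 0.6667
  S[C,C] = ((-0.25)·(-0.25) + (-0.25)·(-0.25) + (-0.25)·(-0.25) + (0.75)·(0.75)) / 3 = 0.75/3 = 0.25

S is symmetric (S[j,i] = S[i,j]). Assembling:

S = [[0.9167, -2, 0.0833],
 [-2, 10, 0.6667],
 [0.0833, 0.6667, 0.25]]


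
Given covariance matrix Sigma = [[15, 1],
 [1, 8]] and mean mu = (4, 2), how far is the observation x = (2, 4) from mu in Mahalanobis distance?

Step 1 — centre the observation: (x - mu) = (-2, 2).

Step 2 — invert Sigma. det(Sigma) = 15·8 - (1)² = 119.
  Sigma^{-1} = (1/det) · [[d, -b], [-b, a]] = [[0.0672, -0.0084],
 [-0.0084, 0.1261]].

Step 3 — form the quadratic (x - mu)^T · Sigma^{-1} · (x - mu):
  Sigma^{-1} · (x - mu) = (-0.1513, 0.2689).
  (x - mu)^T · [Sigma^{-1} · (x - mu)] = (-2)·(-0.1513) + (2)·(0.2689) = 0.8403.

Step 4 — take square root: d = √(0.8403) ≈ 0.9167.

d(x, mu) = √(0.8403) ≈ 0.9167


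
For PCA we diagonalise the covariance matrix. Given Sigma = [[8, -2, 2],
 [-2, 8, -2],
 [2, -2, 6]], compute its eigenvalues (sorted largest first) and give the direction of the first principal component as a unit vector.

Step 1 — characteristic polynomial p(λ) = det(λI - Sigma) = λ³ - tr·λ² + c_1·λ - det, where tr = trace, c_1 = sum of the principal 2×2 minors, det = det(Sigma):
  tr = 8 + 8 + 6 = 22,
  c_1 = (8·8 - (-2)²) + (8·6 - (2)²) + (8·6 - (-2)²) = 60 + 44 + 44 = 148,
  det = 8·(8·6 - (-2)²) - (-2)·((-2)·6 - (-2)·(2)) + (2)·((-2)·(-2) - 8·(2)) = 8·(44) - (-2)·(-8) + (2)·(-12) = 312.
  So p(λ) = λ³ - 22λ² + 148λ - 312.
Step 2 — look for an integer root (rational root theorem: any rational root is an integer divisor of 312). Testing λ = 6:
  p(6) = 216 - 792 + 888 - 312 = 0  ✓
  Dividing out (λ - 6): p(λ) = (λ - 6)(λ² - 16λ + 52).
Step 3 — remaining eigenvalues from the quadratic λ² - 16λ + 52 = 0:
  Δ = 16² - 4·52 = 256 - 208 = 48,  λ = (16 ± √48)/2 = (16 ± 6.9282)/2 ≈ 11.4641 or 4.5359.
  Sorted: λ_1 = 11.4641,  λ_2 = 6,  λ_3 = 4.5359  (check: sum = 22 = tr ✓).

Step 4 — unit eigenvector for λ_1 ≈ 11.4641: v spans the null space of (Sigma - λ_1 I), whose rows are
  r_1 = (-3.4641, -2, 2),  r_2 = (-2, -3.4641, -2),  r_3 = (2, -2, -5.4641).
  v is orthogonal to every row, so take v ∝ r_1 × r_2 = ((-2)·(-2) - (2)·(-3.4641), (2)·(-2) - (-3.4641)·(-2), (-3.4641)·(-3.4641) - (-2)·(-2)) ≈ (10.9282, -10.9282, 8).
  Let u = (10.9282, -10.9282, 8).
  ||u|| = √((10.9282)² + (-10.9282)² + (8)²) = √(302.8513) ≈ 17.4026,  v_1 = u/||u|| ≈ (0.628, -0.628, 0.4597) (||v_1|| = 1).

λ_1 = 11.4641,  λ_2 = 6,  λ_3 = 4.5359;  v_1 ≈ (0.628, -0.628, 0.4597)


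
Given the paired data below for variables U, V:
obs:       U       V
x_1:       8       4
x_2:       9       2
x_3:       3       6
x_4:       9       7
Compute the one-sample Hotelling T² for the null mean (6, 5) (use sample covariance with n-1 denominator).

Step 1 — sample mean vector:
  mean(U) = (8 + 9 + 3 + 9) / 4 = 29/4 = 7.25
  mean(V) = (4 + 2 + 6 + 7) / 4 = 19/4 = 4.75
  x̄ = (7.25, 4.75),  deviation x̄ - mu_0 = (7.25, 4.75) - (6, 5) = (1.25, -0.25).

Step 2 — sample covariance matrix, S[i,j] = (1/(n-1)) · Σ_k (x_{k,i} - mean_i) · (x_{k,j} - mean_j), divisor n-1 = 3:
  S[U,U] = ((0.75)·(0.75) + (1.75)·(1.75) + (-4.25)·(-4.25) + (1.75)·(1.75)) / 3 = 24.75/3 = 8.25
  S[U,V] = ((0.75)·(-0.75) + (1.75)·(-2.75) + (-4.25)·(1.25) + (1.75)·(2.25)) / 3 = -6.75/3 = -2.25
  S[V,V] = ((-0.75)·(-0.75) + (-2.75)·(-2.75) + (1.25)·(1.25) + (2.25)·(2.25)) / 3 = 14.75/3 = 4.9167
  S = [[8.25, -2.25],
 [-2.25, 4.9167]].

Step 3 — invert S. det(S) = 8.25·4.9167 - (-2.25)² = 35.5.
  S^{-1} = (1/det) · [[d, -b], [-b, a]] = [[0.1385, 0.0634],
 [0.0634, 0.2324]].

Step 4 — quadratic form (x̄ - mu_0)^T · S^{-1} · (x̄ - mu_0):
  S^{-1} · (x̄ - mu_0) = (0.1573, 0.0211),
  (x̄ - mu_0)^T · [...] = (1.25)·(0.1573) + (-0.25)·(0.0211) = 0.1913.

Step 5 — scale by n: T² = 4 · 0.1913 = 0.7653.

T² ≈ 0.7653


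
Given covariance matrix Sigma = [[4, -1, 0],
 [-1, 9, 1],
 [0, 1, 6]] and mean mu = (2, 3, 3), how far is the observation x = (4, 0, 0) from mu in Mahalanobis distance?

Step 1 — centre the observation: (x - mu) = (2, -3, -3).

Step 2 — invert Sigma (cofactor / det for 3×3, or solve directly):
  Sigma^{-1} = [[0.2573, 0.0291, -0.0049],
 [0.0291, 0.1165, -0.0194],
 [-0.0049, -0.0194, 0.1699]].

Step 3 — form the quadratic (x - mu)^T · Sigma^{-1} · (x - mu):
  Sigma^{-1} · (x - mu) = (0.4417, -0.233, -0.4612).
  (x - mu)^T · [Sigma^{-1} · (x - mu)] = (2)·(0.4417) + (-3)·(-0.233) + (-3)·(-0.4612) = 2.966.

Step 4 — take square root: d = √(2.966) ≈ 1.7222.

d(x, mu) = √(2.966) ≈ 1.7222


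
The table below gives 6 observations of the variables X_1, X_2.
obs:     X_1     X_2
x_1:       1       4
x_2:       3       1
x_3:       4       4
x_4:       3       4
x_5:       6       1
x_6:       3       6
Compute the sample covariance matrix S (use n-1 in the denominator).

Step 1 — column means:
  mean(X_1) = (1 + 3 + 4 + 3 + 6 + 3) / 6 = 20/6 = 3.3333
  mean(X_2) = (4 + 1 + 4 + 4 + 1 + 6) / 6 = 20/6 = 3.3333

Step 2 — sample covariance S[i,j] = (1/(n-1)) · Σ_k (x_{k,i} - mean_i) · (x_{k,j} - mean_j), with n-1 = 5.
  S[X_1,X_1] = ((-2.3333)·(-2.3333) + (-0.3333)·(-0.3333) + (0.6667)·(0.6667) + (-0.3333)·(-0.3333) + (2.6667)·(2.6667) + (-0.3333)·(-0.3333)) / 5 = 13.3333/5 = 2.6667
  S[X_1,X_2] = ((-2.3333)·(0.6667) + (-0.3333)·(-2.3333) + (0.6667)·(0.6667) + (-0.3333)·(0.6667) + (2.6667)·(-2.3333) + (-0.3333)·(2.6667)) / 5 = -7.6667/5 = -1.5333
  S[X_2,X_2] = ((0.6667)·(0.6667) + (-2.3333)·(-2.3333) + (0.6667)·(0.6667) + (0.6667)·(0.6667) + (-2.3333)·(-2.3333) + (2.6667)·(2.6667)) / 5 = 19.3333/5 = 3.8667

S is symmetric (S[j,i] = S[i,j]). Assembling:

S = [[2.6667, -1.5333],
 [-1.5333, 3.8667]]


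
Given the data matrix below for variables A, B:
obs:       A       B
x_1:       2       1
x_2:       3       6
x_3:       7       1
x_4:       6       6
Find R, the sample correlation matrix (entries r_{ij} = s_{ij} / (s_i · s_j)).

Step 1 — column means:
  mean(A) = (2 + 3 + 7 + 6) / 4 = 18/4 = 4.5
  mean(B) = (1 + 6 + 1 + 6) / 4 = 14/4 = 3.5

Step 2 — sample variances and covariances s[i,j] = (1/(n-1)) · Σ_k (x_{k,i} - mean_i) · (x_{k,j} - mean_j), with n-1 = 3:
  s[A,A] = ((-2.5)·(-2.5) + (-1.5)·(-1.5) + (2.5)·(2.5) + (1.5)·(1.5)) / 3 = 17/3 = 5.6667
  s[A,B] = ((-2.5)·(-2.5) + (-1.5)·(2.5) + (2.5)·(-2.5) + (1.5)·(2.5)) / 3 = 0/3 = 0
  s[B,B] = ((-2.5)·(-2.5) + (2.5)·(2.5) + (-2.5)·(-2.5) + (2.5)·(2.5)) / 3 = 25/3 = 8.3333
  Sample standard deviations s_i = √(s[i,i]):
  s(A) = √(5.6667) = 2.3805
  s(B) = √(8.3333) = 2.8868

Step 3 — r_{ij} = s_{ij} / (s_i · s_j):
  r[A,A] = 1 (diagonal).
  r[A,B] = 0 / (2.3805 · 2.8868) = 0 / 6.8718 = 0
  r[B,B] = 1 (diagonal).

R is symmetric with unit diagonal. Assembling:

R = [[1, 0],
 [0, 1]]


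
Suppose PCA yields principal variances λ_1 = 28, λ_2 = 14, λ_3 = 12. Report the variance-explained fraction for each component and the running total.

Step 1 — total variance = trace(Sigma) = Σ λ_i = 28 + 14 + 12 = 54.

Step 2 — fraction explained by component i = λ_i / Σ λ:
  PC1: 28/54 = 0.5185
  PC2: 14/54 = 0.2593
  PC3: 12/54 = 0.2222

Step 3 — cumulative fraction after k components = (λ_1 + ... + λ_k) / Σ λ:
  k = 1: 28/54 = 0.5185
  k = 2: (28 + 14)/54 = 42/54 = 0.7778
  k = 3: (28 + 14 + 12)/54 = 54/54 = 1

Summary (fraction, with percent):

explained: PC1 0.5185 (51.85%), PC2 0.2593 (25.93%), PC3 0.2222 (22.22%);  cumulative: 0.5185, 0.7778, 1


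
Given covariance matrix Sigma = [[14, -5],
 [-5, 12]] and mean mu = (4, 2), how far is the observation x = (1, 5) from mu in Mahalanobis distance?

Step 1 — centre the observation: (x - mu) = (-3, 3).

Step 2 — invert Sigma. det(Sigma) = 14·12 - (-5)² = 143.
  Sigma^{-1} = (1/det) · [[d, -b], [-b, a]] = [[0.0839, 0.035],
 [0.035, 0.0979]].

Step 3 — form the quadratic (x - mu)^T · Sigma^{-1} · (x - mu):
  Sigma^{-1} · (x - mu) = (-0.1469, 0.1888).
  (x - mu)^T · [Sigma^{-1} · (x - mu)] = (-3)·(-0.1469) + (3)·(0.1888) = 1.007.

Step 4 — take square root: d = √(1.007) ≈ 1.0035.

d(x, mu) = √(1.007) ≈ 1.0035


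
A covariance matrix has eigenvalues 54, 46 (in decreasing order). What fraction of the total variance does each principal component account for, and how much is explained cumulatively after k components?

Step 1 — total variance = trace(Sigma) = Σ λ_i = 54 + 46 = 100.

Step 2 — fraction explained by component i = λ_i / Σ λ:
  PC1: 54/100 = 0.54
  PC2: 46/100 = 0.46

Step 3 — cumulative fraction after k components = (λ_1 + ... + λ_k) / Σ λ:
  k = 1: 54/100 = 0.54
  k = 2: (54 + 46)/100 = 100/100 = 1

Summary (fraction, with percent):

explained: PC1 0.54 (54%), PC2 0.46 (46%);  cumulative: 0.54, 1


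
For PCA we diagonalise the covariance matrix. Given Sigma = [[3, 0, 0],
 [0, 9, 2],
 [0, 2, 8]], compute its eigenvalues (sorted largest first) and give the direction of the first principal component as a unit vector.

Step 1 — characteristic polynomial p(λ) = det(λI - Sigma) = λ³ - tr·λ² + c_1·λ - det, where tr = trace, c_1 = sum of the principal 2×2 minors, det = det(Sigma):
  tr = 3 + 9 + 8 = 20,
  c_1 = (3·9 - (0)²) + (3·8 - (0)²) + (9·8 - (2)²) = 27 + 24 + 68 = 119,
  det = 3·(9·8 - (2)²) - (0)·((0)·8 - (2)·(0)) + (0)·((0)·(2) - 9·(0)) = 3·(68) - (0)·(0) + (0)·(0) = 204.
  So p(λ) = λ³ - 20λ² + 119λ - 204.
Step 2 — look for an integer root (rational root theorem: any rational root is an integer divisor of 204). Testing λ = 3:
  p(3) = 27 - 180 + 357 - 204 = 0  ✓
  Dividing out (λ - 3): p(λ) = (λ - 3)(λ² - 17λ + 68).
Step 3 — remaining eigenvalues from the quadratic λ² - 17λ + 68 = 0:
  Δ = 17² - 4·68 = 289 - 272 = 17,  λ = (17 ± √17)/2 = (17 ± 4.1231)/2 ≈ 10.5616 or 6.4384.
  Sorted: λ_1 = 10.5616,  λ_2 = 6.4384,  λ_3 = 3  (check: sum = 20 = tr ✓).

Step 4 — unit eigenvector for λ_1 ≈ 10.5616: v spans the null space of (Sigma - λ_1 I), whose rows are
  r_1 = (-7.5616, 0, 0),  r_2 = (0, -1.5616, 2),  r_3 = (0, 2, -2.5616).
  v is orthogonal to every row, so take v ∝ r_1 × r_2 = ((0)·(2) - (0)·(-1.5616), (0)·(0) - (-7.5616)·(2), (-7.5616)·(-1.5616) - (0)·(0)) ≈ (0, 15.1231, 11.8078).
  Let u = (0, 15.1231, 11.8078).
  ||u|| = √((0)² + (15.1231)² + (11.8078)²) = √(368.1316) ≈ 19.1868,  v_1 = u/||u|| ≈ (0, 0.7882, 0.6154) (||v_1|| = 1).

λ_1 = 10.5616,  λ_2 = 6.4384,  λ_3 = 3;  v_1 ≈ (0, 0.7882, 0.6154)


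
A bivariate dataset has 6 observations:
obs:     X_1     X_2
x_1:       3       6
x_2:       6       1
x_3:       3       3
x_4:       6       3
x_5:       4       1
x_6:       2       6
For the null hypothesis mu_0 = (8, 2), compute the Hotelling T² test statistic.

Step 1 — sample mean vector:
  mean(X_1) = (3 + 6 + 3 + 6 + 4 + 2) / 6 = 24/6 = 4
  mean(X_2) = (6 + 1 + 3 + 3 + 1 + 6) / 6 = 20/6 = 3.3333
  x̄ = (4, 3.3333),  deviation x̄ - mu_0 = (4, 3.3333) - (8, 2) = (-4, 1.3333).

Step 2 — sample covariance matrix, S[i,j] = (1/(n-1)) · Σ_k (x_{k,i} - mean_i) · (x_{k,j} - mean_j), divisor n-1 = 5:
  S[X_1,X_1] = ((-1)·(-1) + (2)·(2) + (-1)·(-1) + (2)·(2) + (0)·(0) + (-2)·(-2)) / 5 = 14/5 = 2.8
  S[X_1,X_2] = ((-1)·(2.6667) + (2)·(-2.3333) + (-1)·(-0.3333) + (2)·(-0.3333) + (0)·(-2.3333) + (-2)·(2.6667)) / 5 = -13/5 = -2.6
  S[X_2,X_2] = ((2.6667)·(2.6667) + (-2.3333)·(-2.3333) + (-0.3333)·(-0.3333) + (-0.3333)·(-0.3333) + (-2.3333)·(-2.3333) + (2.6667)·(2.6667)) / 5 = 25.3333/5 = 5.0667
  S = [[2.8, -2.6],
 [-2.6, 5.0667]].

Step 3 — invert S. det(S) = 2.8·5.0667 - (-2.6)² = 7.4267.
  S^{-1} = (1/det) · [[d, -b], [-b, a]] = [[0.6822, 0.3501],
 [0.3501, 0.377]].

Step 4 — quadratic form (x̄ - mu_0)^T · S^{-1} · (x̄ - mu_0):
  S^{-1} · (x̄ - mu_0) = (-2.2621, -0.8977),
  (x̄ - mu_0)^T · [...] = (-4)·(-2.2621) + (1.3333)·(-0.8977) = 7.8516.

Step 5 — scale by n: T² = 6 · 7.8516 = 47.1095.

T² ≈ 47.1095


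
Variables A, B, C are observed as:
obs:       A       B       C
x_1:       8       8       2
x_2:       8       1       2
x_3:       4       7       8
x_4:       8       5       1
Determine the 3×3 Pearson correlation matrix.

Step 1 — column means:
  mean(A) = (8 + 8 + 4 + 8) / 4 = 28/4 = 7
  mean(B) = (8 + 1 + 7 + 5) / 4 = 21/4 = 5.25
  mean(C) = (2 + 2 + 8 + 1) / 4 = 13/4 = 3.25

Step 2 — sample variances and covariances s[i,j] = (1/(n-1)) · Σ_k (x_{k,i} - mean_i) · (x_{k,j} - mean_j), with n-1 = 3:
  s[A,A] = ((1)·(1) + (1)·(1) + (-3)·(-3) + (1)·(1)) / 3 = 12/3 = 4
  s[A,B] = ((1)·(2.75) + (1)·(-4.25) + (-3)·(1.75) + (1)·(-0.25)) / 3 = -7/3 = -2.3333
  s[A,C] = ((1)·(-1.25) + (1)·(-1.25) + (-3)·(4.75) + (1)·(-2.25)) / 3 = -19/3 = -6.3333
  s[B,B] = ((2.75)·(2.75) + (-4.25)·(-4.25) + (1.75)·(1.75) + (-0.25)·(-0.25)) / 3 = 28.75/3 = 9.5833
  s[B,C] = ((2.75)·(-1.25) + (-4.25)·(-1.25) + (1.75)·(4.75) + (-0.25)·(-2.25)) / 3 = 10.75/3 = 3.5833
  s[C,C] = ((-1.25)·(-1.25) + (-1.25)·(-1.25) + (4.75)·(4.75) + (-2.25)·(-2.25)) / 3 = 30.75/3 = 10.25
  Sample standard deviations s_i = √(s[i,i]):
  s(A) = √(4) = 2
  s(B) = √(9.5833) = 3.0957
  s(C) = √(10.25) = 3.2016

Step 3 — r_{ij} = s_{ij} / (s_i · s_j):
  r[A,A] = 1 (diagonal).
  r[A,B] = -2.3333 / (2 · 3.0957) = -2.3333 / 6.1914 = -0.3769
  r[A,C] = -6.3333 / (2 · 3.2016) = -6.3333 / 6.4031 = -0.9891
  r[B,B] = 1 (diagonal).
  r[B,C] = 3.5833 / (3.0957 · 3.2016) = 3.5833 / 9.9111 = 0.3615
  r[C,C] = 1 (diagonal).

R is symmetric with unit diagonal. Assembling:

R = [[1, -0.3769, -0.9891],
 [-0.3769, 1, 0.3615],
 [-0.9891, 0.3615, 1]]


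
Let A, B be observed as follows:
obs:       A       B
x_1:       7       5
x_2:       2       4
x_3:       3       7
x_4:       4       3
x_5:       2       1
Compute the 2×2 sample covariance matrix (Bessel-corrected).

Step 1 — column means:
  mean(A) = (7 + 2 + 3 + 4 + 2) / 5 = 18/5 = 3.6
  mean(B) = (5 + 4 + 7 + 3 + 1) / 5 = 20/5 = 4

Step 2 — sample covariance S[i,j] = (1/(n-1)) · Σ_k (x_{k,i} - mean_i) · (x_{k,j} - mean_j), with n-1 = 4.
  S[A,A] = ((3.4)·(3.4) + (-1.6)·(-1.6) + (-0.6)·(-0.6) + (0.4)·(0.4) + (-1.6)·(-1.6)) / 4 = 17.2/4 = 4.3
  S[A,B] = ((3.4)·(1) + (-1.6)·(0) + (-0.6)·(3) + (0.4)·(-1) + (-1.6)·(-3)) / 4 = 6/4 = 1.5
  S[B,B] = ((1)·(1) + (0)·(0) + (3)·(3) + (-1)·(-1) + (-3)·(-3)) / 4 = 20/4 = 5

S is symmetric (S[j,i] = S[i,j]). Assembling:

S = [[4.3, 1.5],
 [1.5, 5]]


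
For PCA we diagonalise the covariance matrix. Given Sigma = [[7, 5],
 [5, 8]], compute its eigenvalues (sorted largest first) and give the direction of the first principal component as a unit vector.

Step 1 — characteristic polynomial of 2×2 Sigma:
  det(Sigma - λI) = λ² - trace · λ + det = 0.
  trace = 7 + 8 = 15, det = 7·8 - (5)² = 31.
Step 2 — discriminant:
  Δ = trace² - 4·det = 225 - 124 = 101.
Step 3 — eigenvalues:
  λ = (trace ± √Δ)/2 = (15 ± 10.0499)/2,
  λ_1 = 12.5249,  λ_2 = 2.4751.

Step 4 — unit eigenvector for λ_1: solve (Sigma - λ_1 I)v = 0. First row:
  (7 - 12.5249)·v_x + (5)·v_y = 0, i.e. (-5.5249)·v_x + (5)·v_y = 0,
  so v ∝ (b, λ_1 - a) = (5, 5.5249) = u.
  ||u|| = √((5)² + (5.5249)²) = √(55.5249) ≈ 7.4515,
  v_1 = u/||u|| ≈ (0.671, 0.7415) (||v_1|| = 1).

λ_1 = 12.5249,  λ_2 = 2.4751;  v_1 ≈ (0.671, 0.7415)


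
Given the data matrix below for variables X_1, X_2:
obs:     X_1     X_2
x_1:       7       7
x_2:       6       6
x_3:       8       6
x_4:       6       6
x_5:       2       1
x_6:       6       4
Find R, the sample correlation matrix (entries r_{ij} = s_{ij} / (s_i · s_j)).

Step 1 — column means:
  mean(X_1) = (7 + 6 + 8 + 6 + 2 + 6) / 6 = 35/6 = 5.8333
  mean(X_2) = (7 + 6 + 6 + 6 + 1 + 4) / 6 = 30/6 = 5

Step 2 — sample variances and covariances s[i,j] = (1/(n-1)) · Σ_k (x_{k,i} - mean_i) · (x_{k,j} - mean_j), with n-1 = 5:
  s[X_1,X_1] = ((1.1667)·(1.1667) + (0.1667)·(0.1667) + (2.1667)·(2.1667) + (0.1667)·(0.1667) + (-3.8333)·(-3.8333) + (0.1667)·(0.1667)) / 5 = 20.8333/5 = 4.1667
  s[X_1,X_2] = ((1.1667)·(2) + (0.1667)·(1) + (2.1667)·(1) + (0.1667)·(1) + (-3.8333)·(-4) + (0.1667)·(-1)) / 5 = 20/5 = 4
  s[X_2,X_2] = ((2)·(2) + (1)·(1) + (1)·(1) + (1)·(1) + (-4)·(-4) + (-1)·(-1)) / 5 = 24/5 = 4.8
  Sample standard deviations s_i = √(s[i,i]):
  s(X_1) = √(4.1667) = 2.0412
  s(X_2) = √(4.8) = 2.1909

Step 3 — r_{ij} = s_{ij} / (s_i · s_j):
  r[X_1,X_1] = 1 (diagonal).
  r[X_1,X_2] = 4 / (2.0412 · 2.1909) = 4 / 4.4721 = 0.8944
  r[X_2,X_2] = 1 (diagonal).

R is symmetric with unit diagonal. Assembling:

R = [[1, 0.8944],
 [0.8944, 1]]
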